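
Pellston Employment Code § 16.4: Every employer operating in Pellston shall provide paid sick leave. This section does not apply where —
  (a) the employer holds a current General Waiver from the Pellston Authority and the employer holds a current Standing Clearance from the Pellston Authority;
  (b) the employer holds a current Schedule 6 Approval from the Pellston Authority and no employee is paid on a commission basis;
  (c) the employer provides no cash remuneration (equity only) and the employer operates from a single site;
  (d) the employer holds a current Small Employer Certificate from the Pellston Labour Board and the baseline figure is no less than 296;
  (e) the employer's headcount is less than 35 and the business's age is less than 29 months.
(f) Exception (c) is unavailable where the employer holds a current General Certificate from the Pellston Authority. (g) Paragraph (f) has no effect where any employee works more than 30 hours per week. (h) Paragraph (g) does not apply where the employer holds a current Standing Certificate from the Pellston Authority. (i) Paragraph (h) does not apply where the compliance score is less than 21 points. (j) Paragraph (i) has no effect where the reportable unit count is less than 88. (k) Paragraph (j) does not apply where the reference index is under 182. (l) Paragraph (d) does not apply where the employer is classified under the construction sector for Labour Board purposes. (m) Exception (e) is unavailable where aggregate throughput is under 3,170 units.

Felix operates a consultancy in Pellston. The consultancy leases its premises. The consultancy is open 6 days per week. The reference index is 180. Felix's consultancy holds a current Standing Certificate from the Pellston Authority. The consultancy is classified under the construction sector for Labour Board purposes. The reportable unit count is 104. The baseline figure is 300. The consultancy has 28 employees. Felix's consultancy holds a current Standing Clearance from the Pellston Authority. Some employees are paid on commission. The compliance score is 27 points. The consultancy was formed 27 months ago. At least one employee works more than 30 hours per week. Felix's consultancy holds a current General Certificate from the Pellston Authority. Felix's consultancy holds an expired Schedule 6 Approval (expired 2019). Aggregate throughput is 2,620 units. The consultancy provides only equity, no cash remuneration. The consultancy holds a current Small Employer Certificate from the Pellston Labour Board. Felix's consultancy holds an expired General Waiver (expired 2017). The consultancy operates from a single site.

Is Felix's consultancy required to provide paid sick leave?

Exception (a) fails — there is no General Waiver in force.
Exception (b) does not apply: the Schedule 6 Approval is not current.
Exception (c) is satisfied on its face — remuneration is equity-only; the employer operates from a single site. Turning to paragraphs (f)–(k): (f) operates against (c): a current General Certificate is held. (g) would limit (f) — at least one employee exceeds 30 hours/week — but (h) sets (g) aside: (h) operates against (g): a current Standing Certificate is held. (i) is not triggered (the compliance score is 27 points, not less than 21 points), so (h) stands. (c) is therefore removed.
All of (d)'s requirements are met (a current Small Employer Certificate is held; the baseline figure is 300, meeting the 296 threshold). But applying paragraph (l): (l) operates against (d): the consultancy is classified under the construction sector. So (d) is unavailable.
Exception (e) is satisfied on its face — the employer's headcount is 28, less than the 35 limit; the business's age is 27 months, less than the 29 months limit. Turning to paragraph (m): (m) operates against (e): aggregate throughput is 2,620 units, under the 3,170 units limit. So (e) is unavailable.
None of the exceptions is available; § 16.4 applies in full.

Yes — Felix's consultancy must provide paid sick leave.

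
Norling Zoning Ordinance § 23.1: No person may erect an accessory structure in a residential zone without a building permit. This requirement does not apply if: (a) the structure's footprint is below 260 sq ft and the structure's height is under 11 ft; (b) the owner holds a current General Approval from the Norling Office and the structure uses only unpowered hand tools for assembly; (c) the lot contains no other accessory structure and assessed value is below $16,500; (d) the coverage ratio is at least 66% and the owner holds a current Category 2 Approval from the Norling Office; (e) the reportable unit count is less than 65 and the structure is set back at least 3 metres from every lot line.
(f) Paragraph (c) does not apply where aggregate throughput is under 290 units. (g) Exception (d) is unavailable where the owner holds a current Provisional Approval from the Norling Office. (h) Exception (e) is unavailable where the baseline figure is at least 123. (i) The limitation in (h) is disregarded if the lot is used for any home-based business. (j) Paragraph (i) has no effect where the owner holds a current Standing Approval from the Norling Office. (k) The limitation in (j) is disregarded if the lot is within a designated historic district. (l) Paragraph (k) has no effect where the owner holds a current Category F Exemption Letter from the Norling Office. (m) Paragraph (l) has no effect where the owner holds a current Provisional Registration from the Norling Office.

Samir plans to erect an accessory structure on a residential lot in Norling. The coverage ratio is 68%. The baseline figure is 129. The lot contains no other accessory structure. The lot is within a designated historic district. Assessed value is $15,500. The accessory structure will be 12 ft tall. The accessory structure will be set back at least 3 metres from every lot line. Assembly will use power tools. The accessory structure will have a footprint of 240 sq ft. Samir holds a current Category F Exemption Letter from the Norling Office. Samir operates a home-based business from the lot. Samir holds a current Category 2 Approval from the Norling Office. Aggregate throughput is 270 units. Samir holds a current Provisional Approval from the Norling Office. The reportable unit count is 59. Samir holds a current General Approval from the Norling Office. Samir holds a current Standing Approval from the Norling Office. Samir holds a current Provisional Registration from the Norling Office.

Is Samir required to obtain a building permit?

No — exception (e) applies; Samir does not need a building permit.

Exception (a) fails — the structure's height is 12 ft, not under 11 ft.
Exception (b) requires that the structure uses only unpowered hand tools for assembly; but assembly uses power tools, so (b) is unavailable.
All of (c)'s requirements are met (the lot has no other accessory structure; assessed value is $15,500, below the $16,500 limit). Turning to paragraph (f): (f) operates against (c): aggregate throughput is 270 units, under the 290 units limit. Exception (c) does not apply.
Exception (d)'s conditions are all satisfied: the coverage ratio is 68%, meeting the 66% threshold; a current Category 2 Approval is held. However, paragraph (g) must be considered: (g) operates against (d): a current Provisional Approval is held. Exception (d) does not apply.
Exception (e) is satisfied on its face — the reportable unit count is 59, less than the 65 limit; the setback is at least 3 m on every side. Under paragraphs (h)–(m): (h) would limit (e) — the baseline figure is 129, meeting the 123 threshold — but (i) sets (h) aside: (i) operates against (h): a home-based business operates on the lot. (j) is triggered (a current Standing Approval is held), but is overridden by (k): (k) is engaged — the lot is in a historic district. (l) is engaged (a current Category F Exemption Letter is held), but is overridden by (m): (m) operates against (l): a current Provisional Registration is held. (e) remains available.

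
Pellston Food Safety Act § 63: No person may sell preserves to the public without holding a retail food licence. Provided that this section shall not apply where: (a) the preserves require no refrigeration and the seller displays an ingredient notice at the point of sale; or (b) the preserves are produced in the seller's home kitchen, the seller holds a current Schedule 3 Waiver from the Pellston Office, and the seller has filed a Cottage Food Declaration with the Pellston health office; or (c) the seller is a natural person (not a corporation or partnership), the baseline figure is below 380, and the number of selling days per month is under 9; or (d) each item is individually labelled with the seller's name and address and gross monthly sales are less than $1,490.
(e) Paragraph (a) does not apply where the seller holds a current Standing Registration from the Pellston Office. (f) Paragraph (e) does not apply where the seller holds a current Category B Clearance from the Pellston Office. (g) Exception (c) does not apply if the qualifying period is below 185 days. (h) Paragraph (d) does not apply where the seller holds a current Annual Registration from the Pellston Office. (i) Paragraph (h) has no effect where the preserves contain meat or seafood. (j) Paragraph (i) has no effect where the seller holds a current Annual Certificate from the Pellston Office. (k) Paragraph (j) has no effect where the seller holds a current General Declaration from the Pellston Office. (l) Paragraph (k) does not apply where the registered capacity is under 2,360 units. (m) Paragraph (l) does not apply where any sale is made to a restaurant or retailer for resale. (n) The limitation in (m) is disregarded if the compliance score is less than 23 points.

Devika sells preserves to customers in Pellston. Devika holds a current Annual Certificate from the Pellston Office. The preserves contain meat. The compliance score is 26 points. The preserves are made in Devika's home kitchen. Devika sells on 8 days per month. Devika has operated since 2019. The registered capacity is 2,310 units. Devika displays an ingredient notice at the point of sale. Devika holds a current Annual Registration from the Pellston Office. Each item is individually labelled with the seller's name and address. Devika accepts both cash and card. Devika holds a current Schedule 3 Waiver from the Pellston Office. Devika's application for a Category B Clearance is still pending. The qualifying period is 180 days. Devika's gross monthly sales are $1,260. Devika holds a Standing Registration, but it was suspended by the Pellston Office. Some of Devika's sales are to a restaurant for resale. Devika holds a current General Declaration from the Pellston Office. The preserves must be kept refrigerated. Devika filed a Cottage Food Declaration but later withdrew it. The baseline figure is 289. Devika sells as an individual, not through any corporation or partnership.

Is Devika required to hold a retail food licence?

Exception (a) does not apply: the preserves require refrigeration.
Exception (b) fails — the Cottage Food Declaration was withdrawn.
Exception (c): the seller is a natural person; the baseline figure is 289, below the 380 limit; the number of selling days per month is 8, under the 9 limit — every condition holds. Turning to paragraph (g): (g) operates against (c): the qualifying period is 180 days, below the 185 days limit. Exception (c) does not apply.
Exception (d) is satisfied on its face — items are individually labelled; gross monthly sales are $1,260, less than the $1,490 limit. Applying paragraphs (h)–(n): (h) is engaged (a current Annual Registration is held), but is displaced by (i): (i) operates against (h): the preserves contain meat. (j) operates (a current Annual Certificate is held), but is overridden by (k): (k) is engaged — a current General Declaration is held. (l) is engaged (the registered capacity is 2,310 units, under the 2,360 units limit), but is displaced by (m): (m) is triggered — some sales are to a restaurant for resale. (n), which would lift (m), does not operate here — the compliance score is 26 points, not less than 23 points. Exception (d) stands.

No — exception (d) applies; Devika is not required to hold a retail food licence.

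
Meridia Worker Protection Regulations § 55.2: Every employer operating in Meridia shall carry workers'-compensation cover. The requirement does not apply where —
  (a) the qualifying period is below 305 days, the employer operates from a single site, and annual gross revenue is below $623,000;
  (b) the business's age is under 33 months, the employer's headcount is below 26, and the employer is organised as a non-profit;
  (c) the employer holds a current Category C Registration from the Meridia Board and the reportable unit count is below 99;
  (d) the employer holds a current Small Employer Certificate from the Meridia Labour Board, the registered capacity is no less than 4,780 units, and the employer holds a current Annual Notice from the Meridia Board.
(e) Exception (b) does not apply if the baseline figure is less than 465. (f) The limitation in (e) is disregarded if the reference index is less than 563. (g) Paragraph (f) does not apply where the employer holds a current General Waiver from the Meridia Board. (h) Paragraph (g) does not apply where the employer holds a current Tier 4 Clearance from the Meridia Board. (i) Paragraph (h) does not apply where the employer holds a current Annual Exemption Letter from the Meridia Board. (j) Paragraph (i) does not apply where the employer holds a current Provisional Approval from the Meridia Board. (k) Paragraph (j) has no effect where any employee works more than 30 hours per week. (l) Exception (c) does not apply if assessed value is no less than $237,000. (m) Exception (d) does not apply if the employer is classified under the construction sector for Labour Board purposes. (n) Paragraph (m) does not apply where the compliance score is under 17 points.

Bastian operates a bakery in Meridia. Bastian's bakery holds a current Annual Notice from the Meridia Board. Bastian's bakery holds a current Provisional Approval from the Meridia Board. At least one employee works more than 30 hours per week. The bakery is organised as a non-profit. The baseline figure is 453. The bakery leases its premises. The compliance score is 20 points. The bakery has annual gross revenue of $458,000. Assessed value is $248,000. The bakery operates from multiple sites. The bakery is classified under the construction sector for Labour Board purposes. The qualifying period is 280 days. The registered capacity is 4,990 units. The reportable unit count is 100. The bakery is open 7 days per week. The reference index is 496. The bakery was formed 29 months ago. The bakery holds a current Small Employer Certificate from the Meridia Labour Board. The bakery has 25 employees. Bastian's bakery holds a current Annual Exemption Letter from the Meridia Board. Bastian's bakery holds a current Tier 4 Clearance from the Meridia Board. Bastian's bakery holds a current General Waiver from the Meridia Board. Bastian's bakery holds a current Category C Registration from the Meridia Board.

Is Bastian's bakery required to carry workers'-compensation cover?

Exception (a) fails — the employer operates from multiple sites.
Exception (b) is satisfied on its face — the business's age is 29 months, under the 33 months limit; the employer's headcount is 25, below the 26 limit; the employer is a non-profit. But: (e) operates against (b): the baseline figure is 453, less than the 465 limit. (f) applies (the reference index is 496, less than the 563 limit), but is overridden by (g): (g) operates against (f): a current General Waiver is held. (h) applies (a current Tier 4 Clearance is held), but yields to (i): (i) operates against (h): a current Annual Exemption Letter is held. (j) is engaged (a current Provisional Approval is held), but yields to (k): (k) operates against (j): at least one employee exceeds 30 hours/week. (b) is therefore removed.
Exception (c) does not apply: the reportable unit count is 100, not below 99.
Exception (d): a current Small Employer Certificate is held; the registered capacity is 4,990 units, meeting the 4,780 units threshold; a current Annual Notice is held — every condition holds. But: (m) is triggered — the bakery is classified under the construction sector. (n), which would lift (m), is not engaged — the compliance score is 20 points, not under 17 points. So (d) is unavailable.
Every exception is unavailable, so the rule governs.

Yes — Bastian's bakery must carry workers'-compensation cover.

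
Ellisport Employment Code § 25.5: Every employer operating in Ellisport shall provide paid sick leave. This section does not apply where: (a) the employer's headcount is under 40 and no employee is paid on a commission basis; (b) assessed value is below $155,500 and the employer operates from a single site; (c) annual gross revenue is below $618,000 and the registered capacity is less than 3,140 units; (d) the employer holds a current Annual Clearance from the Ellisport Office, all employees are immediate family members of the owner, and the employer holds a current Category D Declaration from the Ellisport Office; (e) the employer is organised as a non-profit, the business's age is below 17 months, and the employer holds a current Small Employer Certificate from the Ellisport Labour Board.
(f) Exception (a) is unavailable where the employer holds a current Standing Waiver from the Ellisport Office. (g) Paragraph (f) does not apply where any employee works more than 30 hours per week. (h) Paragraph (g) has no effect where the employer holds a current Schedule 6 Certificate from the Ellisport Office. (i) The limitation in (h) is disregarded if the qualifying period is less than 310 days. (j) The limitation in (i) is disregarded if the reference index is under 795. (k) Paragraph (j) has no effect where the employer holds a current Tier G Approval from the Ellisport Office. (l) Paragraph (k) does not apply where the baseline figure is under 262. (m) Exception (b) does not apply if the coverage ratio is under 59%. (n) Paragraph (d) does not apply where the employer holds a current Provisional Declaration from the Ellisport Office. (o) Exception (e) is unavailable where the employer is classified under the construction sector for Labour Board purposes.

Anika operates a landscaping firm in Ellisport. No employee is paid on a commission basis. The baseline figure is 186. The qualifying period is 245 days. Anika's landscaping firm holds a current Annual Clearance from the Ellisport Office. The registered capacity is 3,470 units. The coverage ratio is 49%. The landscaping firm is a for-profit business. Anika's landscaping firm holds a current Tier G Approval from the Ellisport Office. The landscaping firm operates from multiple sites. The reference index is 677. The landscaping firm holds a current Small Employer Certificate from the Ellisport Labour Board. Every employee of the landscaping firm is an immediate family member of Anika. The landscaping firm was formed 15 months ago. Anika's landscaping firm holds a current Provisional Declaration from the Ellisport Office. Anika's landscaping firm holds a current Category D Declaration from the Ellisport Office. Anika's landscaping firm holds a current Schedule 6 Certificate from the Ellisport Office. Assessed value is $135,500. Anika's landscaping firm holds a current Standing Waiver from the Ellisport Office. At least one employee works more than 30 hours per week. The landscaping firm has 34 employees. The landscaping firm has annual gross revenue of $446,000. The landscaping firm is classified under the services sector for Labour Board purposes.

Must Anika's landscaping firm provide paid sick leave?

Exception (a)'s conditions are all satisfied: the employer's headcount is 34, under the 40 limit; no employee is paid on commission. However, paragraphs (f)–(l) must be considered: (f) is triggered — a current Standing Waiver is held. (g) applies (at least one employee exceeds 30 hours/week), but is displaced by (h): (h) operates against (g): a current Schedule 6 Certificate is held. (i) is engaged (the qualifying period is 245 days, less than the 310 days limit), but is itself disapplied by (j): (j) operates — the reference index is 677, under the 795 limit. (k) is engaged (a current Tier G Approval is held), but is set aside by (l): (l) operates against (k): the baseline figure is 186, under the 262 limit. So (a) is unavailable.
Exception (b) does not apply: the employer operates from multiple sites.
Exception (c) does not apply: the registered capacity is 3,470 units, not less than 3,140 units.
Exception (d)'s conditions are all satisfied: a current Annual Clearance is held; every employee is an immediate family member; a current Category D Declaration is held. However, paragraph (n) must be considered: (n) operates against (d): a current Provisional Declaration is held. So (d) is unavailable.
Exception (e) requires that the employer is organised as a non-profit; but the employer is for-profit, so (e) is unavailable.
Every exception is unavailable, so the rule governs.

Yes — Anika's landscaping firm must provide paid sick leave.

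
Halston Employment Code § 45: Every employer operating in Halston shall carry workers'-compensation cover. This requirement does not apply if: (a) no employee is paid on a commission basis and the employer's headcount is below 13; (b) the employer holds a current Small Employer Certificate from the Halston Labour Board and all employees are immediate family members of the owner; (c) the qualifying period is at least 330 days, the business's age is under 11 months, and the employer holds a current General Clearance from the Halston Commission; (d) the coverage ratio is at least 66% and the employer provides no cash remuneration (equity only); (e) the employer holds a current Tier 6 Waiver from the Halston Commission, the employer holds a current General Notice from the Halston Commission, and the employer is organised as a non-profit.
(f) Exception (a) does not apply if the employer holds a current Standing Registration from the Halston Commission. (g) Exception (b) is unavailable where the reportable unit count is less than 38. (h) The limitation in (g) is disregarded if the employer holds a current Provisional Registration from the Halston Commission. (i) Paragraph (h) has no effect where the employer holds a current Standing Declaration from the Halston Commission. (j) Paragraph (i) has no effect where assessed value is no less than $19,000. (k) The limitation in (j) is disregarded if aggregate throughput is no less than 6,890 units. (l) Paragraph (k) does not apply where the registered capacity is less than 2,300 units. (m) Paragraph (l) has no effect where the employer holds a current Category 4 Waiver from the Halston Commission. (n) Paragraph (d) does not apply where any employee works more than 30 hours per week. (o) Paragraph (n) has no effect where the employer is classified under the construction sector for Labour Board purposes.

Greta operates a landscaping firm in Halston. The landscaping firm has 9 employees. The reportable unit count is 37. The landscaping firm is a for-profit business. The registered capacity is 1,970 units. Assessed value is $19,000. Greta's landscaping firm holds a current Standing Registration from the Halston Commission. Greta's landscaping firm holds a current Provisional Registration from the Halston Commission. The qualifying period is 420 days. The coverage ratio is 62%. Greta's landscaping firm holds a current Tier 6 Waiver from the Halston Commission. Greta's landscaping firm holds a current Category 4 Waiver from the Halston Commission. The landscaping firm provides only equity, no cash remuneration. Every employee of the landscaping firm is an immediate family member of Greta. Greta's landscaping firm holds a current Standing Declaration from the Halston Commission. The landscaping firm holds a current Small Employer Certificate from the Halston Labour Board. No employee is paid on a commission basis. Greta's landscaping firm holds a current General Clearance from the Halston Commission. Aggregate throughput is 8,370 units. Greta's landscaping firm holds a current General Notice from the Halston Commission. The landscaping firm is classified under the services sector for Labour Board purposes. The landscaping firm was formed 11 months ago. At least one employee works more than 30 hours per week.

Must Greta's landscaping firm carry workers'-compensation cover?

Yes — Greta's landscaping firm must carry workers'-compensation cover.

Exception (a)'s conditions are all satisfied: no employee is paid on commission; the employer's headcount is 9, below the 13 limit. Turning to paragraph (f): (f) operates against (a): a current Standing Registration is held. So (a) is unavailable.
Exception (b): a current Small Employer Certificate is held; every employee is an immediate family member — every condition holds. Turning to paragraphs (g)–(m): (g) applies — the reportable unit count is 37, less than the 38 limit. (h) is triggered (a current Provisional Registration is held), but is itself disapplied by (i): (i) operates against (h): a current Standing Declaration is held. (j) would limit (i) — assessed value is $19,000, meeting the $19,000 threshold — but (k) sets (j) aside: (k) is triggered — aggregate throughput is 8,370 units, meeting the 6,890 units threshold. (l) applies (the registered capacity is 1,970 units, less than the 2,300 units limit), but is set aside by (m): (m) operates against (l): a current Category 4 Waiver is held. (b) is therefore removed.
Exception (c) fails — the business's age is 11 months, not under 11 months.
Exception (d) does not apply: the coverage ratio is 62%, short of 66%.
Exception (e) fails — the employer is for-profit.
None of the exceptions is available; § 45 applies in full.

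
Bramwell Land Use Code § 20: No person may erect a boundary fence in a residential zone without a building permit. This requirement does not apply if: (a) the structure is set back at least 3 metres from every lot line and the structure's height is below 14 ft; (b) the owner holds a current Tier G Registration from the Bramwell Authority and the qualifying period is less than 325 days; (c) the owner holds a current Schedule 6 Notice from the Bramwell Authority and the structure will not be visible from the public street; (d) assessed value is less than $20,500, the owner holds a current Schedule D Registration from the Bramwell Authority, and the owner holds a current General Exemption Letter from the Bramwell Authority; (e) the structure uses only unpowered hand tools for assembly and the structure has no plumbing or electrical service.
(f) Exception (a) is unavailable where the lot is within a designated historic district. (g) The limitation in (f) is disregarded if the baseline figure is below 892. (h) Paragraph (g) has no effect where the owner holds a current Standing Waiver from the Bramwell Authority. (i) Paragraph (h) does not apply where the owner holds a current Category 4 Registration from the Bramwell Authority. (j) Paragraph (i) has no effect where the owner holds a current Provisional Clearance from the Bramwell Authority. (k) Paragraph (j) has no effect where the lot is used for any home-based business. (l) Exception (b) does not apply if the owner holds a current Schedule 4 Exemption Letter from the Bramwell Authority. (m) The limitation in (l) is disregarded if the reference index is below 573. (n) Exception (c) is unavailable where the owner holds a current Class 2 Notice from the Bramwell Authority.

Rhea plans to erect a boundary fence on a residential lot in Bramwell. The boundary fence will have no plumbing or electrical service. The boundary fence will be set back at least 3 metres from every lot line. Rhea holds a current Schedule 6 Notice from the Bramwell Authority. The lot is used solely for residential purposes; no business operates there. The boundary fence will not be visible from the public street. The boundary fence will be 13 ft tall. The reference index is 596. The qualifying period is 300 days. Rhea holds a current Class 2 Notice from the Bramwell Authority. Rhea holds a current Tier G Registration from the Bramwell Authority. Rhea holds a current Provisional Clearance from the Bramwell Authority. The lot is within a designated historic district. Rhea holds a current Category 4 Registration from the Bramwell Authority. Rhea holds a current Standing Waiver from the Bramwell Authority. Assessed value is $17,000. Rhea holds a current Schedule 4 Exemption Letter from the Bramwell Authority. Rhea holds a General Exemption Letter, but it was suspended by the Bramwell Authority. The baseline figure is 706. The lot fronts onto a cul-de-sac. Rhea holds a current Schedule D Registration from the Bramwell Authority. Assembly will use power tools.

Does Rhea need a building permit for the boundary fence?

Exception (a)'s conditions are all satisfied: the setback is at least 3 m on every side; the structure's height is 13 ft, below the 14 ft limit. Turning to paragraphs (f)–(k): (f) operates against (a): the lot is in a historic district. (g) operates (the baseline figure is 706, below the 892 limit), but is overridden by (h): (h) is triggered — a current Standing Waiver is held. (i) would limit (h) — a current Category 4 Registration is held — but (j) sets (i) aside: (j) operates — a current Provisional Clearance is held. (k), which would lift (j), is inapplicable — the lot is solely residential. (a) is therefore removed.
All of (b)'s requirements are met (a current Tier G Registration is held; the qualifying period is 300 days, less than the 325 days limit). However, paragraphs (l)–(m) must be considered: (l) operates — a current Schedule 4 Exemption Letter is held. (m), which would lift (l), is not engaged — the reference index is 596, not below 573. So (b) is unavailable.
Exception (c): a current Schedule 6 Notice is held; the structure will not be visible from the street — every condition holds. However, paragraph (n) must be considered: (n) operates against (c): a current Class 2 Notice is held. (c) is therefore removed.
Exception (d) requires that the owner holds a current General Exemption Letter from the Bramwell Authority; but no current General Exemption Letter is held, so (d) is unavailable.
Exception (e) does not apply: assembly uses power tools.
No exception displaces § 20.

Yes — Rhea must obtain a building permit.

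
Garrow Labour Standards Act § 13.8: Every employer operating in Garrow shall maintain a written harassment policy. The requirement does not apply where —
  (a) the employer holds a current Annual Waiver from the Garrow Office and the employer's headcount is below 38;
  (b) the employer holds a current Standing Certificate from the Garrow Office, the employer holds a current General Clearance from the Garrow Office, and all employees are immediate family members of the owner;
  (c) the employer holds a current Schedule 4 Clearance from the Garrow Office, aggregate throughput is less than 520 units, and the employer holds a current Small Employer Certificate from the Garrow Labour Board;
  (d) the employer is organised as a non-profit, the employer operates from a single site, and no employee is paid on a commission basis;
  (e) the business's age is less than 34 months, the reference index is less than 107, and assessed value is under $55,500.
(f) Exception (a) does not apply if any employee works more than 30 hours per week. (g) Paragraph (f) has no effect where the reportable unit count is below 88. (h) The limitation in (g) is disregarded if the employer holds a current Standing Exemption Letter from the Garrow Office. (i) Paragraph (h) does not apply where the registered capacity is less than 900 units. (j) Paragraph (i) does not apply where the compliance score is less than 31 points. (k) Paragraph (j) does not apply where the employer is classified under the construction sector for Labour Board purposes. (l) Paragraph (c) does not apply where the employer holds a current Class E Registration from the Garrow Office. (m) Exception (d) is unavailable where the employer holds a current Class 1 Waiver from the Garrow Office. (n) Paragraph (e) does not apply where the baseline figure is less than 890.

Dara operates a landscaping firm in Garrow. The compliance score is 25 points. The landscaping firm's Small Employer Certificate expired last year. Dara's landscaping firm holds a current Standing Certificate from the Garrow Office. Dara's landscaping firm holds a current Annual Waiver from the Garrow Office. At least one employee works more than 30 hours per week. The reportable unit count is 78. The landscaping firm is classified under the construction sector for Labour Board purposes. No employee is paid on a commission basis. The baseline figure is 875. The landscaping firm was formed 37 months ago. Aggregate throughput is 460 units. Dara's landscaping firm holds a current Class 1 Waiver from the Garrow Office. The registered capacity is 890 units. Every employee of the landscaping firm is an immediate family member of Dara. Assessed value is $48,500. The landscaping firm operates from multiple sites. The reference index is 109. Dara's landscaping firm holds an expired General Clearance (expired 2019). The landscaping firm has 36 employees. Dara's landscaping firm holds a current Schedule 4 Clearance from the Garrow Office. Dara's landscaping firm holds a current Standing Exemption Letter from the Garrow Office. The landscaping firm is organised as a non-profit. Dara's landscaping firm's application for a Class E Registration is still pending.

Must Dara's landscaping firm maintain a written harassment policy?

All of (a)'s requirements are met (a current Annual Waiver is held; the employer's headcount is 36, below the 38 limit). Under paragraphs (f)–(k): (f) would limit (a) — at least one employee exceeds 30 hours/week — but (g) sets (f) aside: (g) operates against (f): the reportable unit count is 78, below the 88 limit. (h) applies (a current Standing Exemption Letter is held), but is set aside by (i): (i) is engaged — the registered capacity is 890 units, less than the 900 units limit. (j) is triggered (the compliance score is 25 points, less than the 31 points limit), but is overridden by (k): (k) operates — the landscaping firm is classified under the construction sector. (a) remains available.
Exception (b) fails — there is no General Clearance in force.
Exception (c) fails — the Small Employer Certificate has expired.
Exception (d) requires that the employer operates from a single site; but the employer operates from multiple sites, so (d) is unavailable.
Exception (e) does not apply: the business's age is 37 months, not less than 34 months.

No — exception (a) applies; Dara's landscaping firm is not required to maintain a written harassment policy.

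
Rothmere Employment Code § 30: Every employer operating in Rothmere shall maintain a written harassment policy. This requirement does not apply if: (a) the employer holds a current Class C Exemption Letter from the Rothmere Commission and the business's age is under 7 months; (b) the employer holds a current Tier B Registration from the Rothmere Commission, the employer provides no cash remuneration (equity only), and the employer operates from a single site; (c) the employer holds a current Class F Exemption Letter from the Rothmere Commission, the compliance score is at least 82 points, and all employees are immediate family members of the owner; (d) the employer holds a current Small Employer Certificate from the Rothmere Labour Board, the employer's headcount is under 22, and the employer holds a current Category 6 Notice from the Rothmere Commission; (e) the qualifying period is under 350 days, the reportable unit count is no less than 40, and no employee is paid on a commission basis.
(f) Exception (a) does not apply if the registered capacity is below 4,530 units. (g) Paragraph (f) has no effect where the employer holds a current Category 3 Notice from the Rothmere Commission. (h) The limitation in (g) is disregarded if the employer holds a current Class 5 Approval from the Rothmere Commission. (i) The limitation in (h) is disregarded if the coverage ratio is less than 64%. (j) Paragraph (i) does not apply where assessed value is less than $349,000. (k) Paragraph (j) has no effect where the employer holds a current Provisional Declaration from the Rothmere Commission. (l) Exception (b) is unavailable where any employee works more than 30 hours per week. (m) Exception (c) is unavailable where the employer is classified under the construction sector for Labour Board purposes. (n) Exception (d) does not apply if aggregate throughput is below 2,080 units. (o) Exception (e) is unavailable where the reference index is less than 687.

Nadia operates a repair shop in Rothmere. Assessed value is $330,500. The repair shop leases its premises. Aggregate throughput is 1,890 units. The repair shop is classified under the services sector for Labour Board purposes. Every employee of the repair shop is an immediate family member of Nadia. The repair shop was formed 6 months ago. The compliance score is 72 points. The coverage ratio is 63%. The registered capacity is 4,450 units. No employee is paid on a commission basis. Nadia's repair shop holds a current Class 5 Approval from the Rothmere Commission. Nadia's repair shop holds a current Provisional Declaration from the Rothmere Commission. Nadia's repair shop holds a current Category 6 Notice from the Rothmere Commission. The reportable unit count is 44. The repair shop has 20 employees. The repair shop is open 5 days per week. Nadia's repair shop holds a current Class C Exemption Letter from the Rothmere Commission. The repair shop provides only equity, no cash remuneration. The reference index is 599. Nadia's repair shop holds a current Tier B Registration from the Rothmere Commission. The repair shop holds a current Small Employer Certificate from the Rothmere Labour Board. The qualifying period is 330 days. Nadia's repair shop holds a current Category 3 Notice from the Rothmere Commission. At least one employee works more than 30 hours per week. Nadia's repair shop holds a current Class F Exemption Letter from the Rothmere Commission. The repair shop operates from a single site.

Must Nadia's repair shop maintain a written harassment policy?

No — exception (a) applies; Nadia's repair shop is not required to maintain a written harassment policy.

Exception (a)'s conditions are all satisfied: a current Class C Exemption Letter is held; the business's age is 6 months, under the 7 months limit. Under paragraphs (f)–(k): (f) would limit (a) — the registered capacity is 4,450 units, below the 4,530 units limit — but (g) sets (f) aside: (g) is engaged — a current Category 3 Notice is held. (h) would limit (g) — a current Class 5 Approval is held — but (i) sets (h) aside: (i) operates against (h): the coverage ratio is 63%, less than the 64% limit. (j) operates (assessed value is $330,500, less than the $349,000 limit), but yields to (k): (k) applies — a current Provisional Declaration is held. So (a) applies.
Exception (b)'s conditions are all satisfied: a current Tier B Registration is held; remuneration is equity-only; the employer operates from a single site. However, paragraph (l) must be considered: (l) operates — at least one employee exceeds 30 hours/week. (b) is therefore removed.
Exception (c) requires that the compliance score is at least 82 points; but the compliance score is 72 points, short of 82 points, so (c) is unavailable.
Exception (d) is satisfied on its face — a current Small Employer Certificate is held; the employer's headcount is 20, under the 22 limit; a current Category 6 Notice is held. However, paragraph (n) must be considered: (n) operates against (d): aggregate throughput is 1,890 units, below the 2,080 units limit. So (d) is unavailable.
Exception (e): the qualifying period is 330 days, under the 350 days limit; the reportable unit count is 44, meeting the 40 threshold; no employee is paid on commission — every condition holds. Turning to paragraph (o): (o) applies — the reference index is 599, less than the 687 limit. Exception (e) does not apply.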